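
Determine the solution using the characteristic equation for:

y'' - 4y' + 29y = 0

Characteristic equation: r² - 4r + 29 = 0
Roots: r = 2 ± 5i (complex conjugates)
General solution: y = e^(2x)(C₁cos(5x) + C₂sin(5x))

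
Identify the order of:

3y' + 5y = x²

The order is 1 (highest derivative is of order 1).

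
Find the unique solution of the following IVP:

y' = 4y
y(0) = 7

General solution: y = Ce^(4x)
Applying IC y(0) = 7:
Particular solution: y = 7e^(4x)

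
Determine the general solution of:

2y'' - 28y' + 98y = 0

Characteristic equation: 2r² - 28r + 98 = 0
Divide by 2: r² - 14r + 49 = 0
Factored: (r - 7)² = 0
Repeated root: r = 7
General solution: y = (C₁ + C₂x)e^(7x)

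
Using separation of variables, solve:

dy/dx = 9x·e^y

Separating variables and integrating:
-e^(-y) = 9x²/2 + C

General solution: y = -ln(C - 9x²/2)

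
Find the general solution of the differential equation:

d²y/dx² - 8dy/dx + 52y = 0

Characteristic equation: r² - 8r + 52 = 0
Roots: r = 4 ± 6i (complex conjugates)
General solution: y = e^(4x)(C₁cos(6x) + C₂sin(6x))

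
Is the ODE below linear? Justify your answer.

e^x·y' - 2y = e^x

Yes. Linear (y and its derivatives appear to the first power only, no products of y terms)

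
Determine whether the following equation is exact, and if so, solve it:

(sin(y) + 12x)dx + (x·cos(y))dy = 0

Verify exactness: ∂M/∂y = ∂N/∂x ✓
Find F(x,y) such that ∂F/∂x = M, ∂F/∂y = N
Solution: x·sin(y) + 6x² = C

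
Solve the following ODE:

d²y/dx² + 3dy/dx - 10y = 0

Characteristic equation: r² + 3r - 10 = 0
Roots: r = 2, -5 (distinct real)
General solution: y = C₁e^(2x) + C₂e^(-5x)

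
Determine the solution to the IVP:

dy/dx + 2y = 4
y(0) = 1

General solution: y = 2 + Ce^(-2x)
Applying y(0) = 1: C = 1 - 2 = -1
Particular solution: y = 2 - e^(-2x)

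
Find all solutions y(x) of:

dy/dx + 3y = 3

Using integrating factor method:

General solution: y = 1 + Ce^(-3x)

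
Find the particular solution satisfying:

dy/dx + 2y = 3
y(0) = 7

General solution: y = 3/2 + Ce^(-2x)
Applying y(0) = 7: C = 7 - 3/2 = 11/2
Particular solution: y = 3/2 + (11/2)e^(-2x)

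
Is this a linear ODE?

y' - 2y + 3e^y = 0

No. Nonlinear (e^y is nonlinear in y)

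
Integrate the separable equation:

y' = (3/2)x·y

Separating variables and integrating:
ln|y| = 3x^2/4 + C

General solution: y = Ce^(3x^2/4)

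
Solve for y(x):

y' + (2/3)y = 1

Using integrating factor method:

General solution: y = 3/2 + Ce^(-2x/3)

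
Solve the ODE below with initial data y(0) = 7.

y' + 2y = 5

General solution: y = 5/2 + Ce^(-2x)
Applying y(0) = 7: C = 7 - 5/2 = 9/2
Particular solution: y = 5/2 + (9/2)e^(-2x)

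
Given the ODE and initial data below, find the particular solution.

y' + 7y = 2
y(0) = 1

General solution: y = 2/7 + Ce^(-7x)
Applying y(0) = 1: C = 1 - 2/7 = 5/7
Particular solution: y = 2/7 + (5/7)e^(-7x)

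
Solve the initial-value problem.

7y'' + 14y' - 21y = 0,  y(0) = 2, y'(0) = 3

General solution: y = C₁e^x + C₂e^(-3x)
Applying ICs: C₁ = 9/4, C₂ = -1/4
Particular solution: y = (9/4)e^x - (1/4)e^(-3x)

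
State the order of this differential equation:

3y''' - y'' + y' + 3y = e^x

The order is 3 (highest derivative is of order 3).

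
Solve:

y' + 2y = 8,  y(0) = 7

General solution: y = 4 + Ce^(-2x)
Applying y(0) = 7: C = 7 - 4 = 3
Particular solution: y = 4 + 3e^(-2x)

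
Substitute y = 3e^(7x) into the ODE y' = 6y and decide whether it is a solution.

Verification:
y = 3e^(7x)
y' = 21e^(7x)
But 6y = 18e^(7x)
y' ≠ 6y — the derivative does not match

No, it is not a solution.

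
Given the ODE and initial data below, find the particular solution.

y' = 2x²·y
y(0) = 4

General solution: y = Ce^(2x³/3)
Applying IC y(0) = 4:
Particular solution: y = 4e^(2x³/3)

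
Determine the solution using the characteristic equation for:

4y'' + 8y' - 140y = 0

Characteristic equation: 4r² + 8r - 140 = 0
Divide by 4: r² + 2r - 35 = 0
Roots: r = 5, -7 (distinct real)
General solution: y = C₁e^(5x) + C₂e^(-7x)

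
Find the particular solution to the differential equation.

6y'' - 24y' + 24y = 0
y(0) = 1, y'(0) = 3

General solution: y = (C₁ + C₂x)e^(2x)
Repeated root r = 2
Applying ICs: C₁ = 1, C₂ = 1
Particular solution: y = (1 + x)e^(2x)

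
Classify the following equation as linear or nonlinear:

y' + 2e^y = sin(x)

Nonlinear (e^y is nonlinear in y)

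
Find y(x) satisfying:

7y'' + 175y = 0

Characteristic equation: 7r² + 175 = 0
Divide by 7: r² + 25 = 0
Roots: r = ±5i (complex conjugates)
General solution: y = C₁cos(5x) + C₂sin(5x)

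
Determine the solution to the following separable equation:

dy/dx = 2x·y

Separating variables and integrating:
ln|y| = x^2 + C

General solution: y = Ce^(x^2)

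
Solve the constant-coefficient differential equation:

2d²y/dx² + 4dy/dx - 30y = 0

Characteristic equation: 2r² + 4r - 30 = 0
Divide by 2: r² + 2r - 15 = 0
Roots: r = 3, -5 (distinct real)
General solution: y = C₁e^(3x) + C₂e^(-5x)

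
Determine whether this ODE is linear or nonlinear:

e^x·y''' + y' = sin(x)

Linear (y and its derivatives appear to the first power only, no products of y terms)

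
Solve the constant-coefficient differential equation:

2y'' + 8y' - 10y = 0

Characteristic equation: 2r² + 8r - 10 = 0
Divide by 2: r² + 4r - 5 = 0
Roots: r = 1, -5 (distinct real)
General solution: y = C₁e^x + C₂e^(-5x)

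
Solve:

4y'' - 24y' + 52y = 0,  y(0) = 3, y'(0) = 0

General solution: y = e^(3x)(C₁cos(2x) + C₂sin(2x))
Complex roots r = 3 ± 2i
Applying ICs: C₁ = 3, C₂ = -9/2
Particular solution: y = e^(3x)(3cos(2x) - (9/2)sin(2x))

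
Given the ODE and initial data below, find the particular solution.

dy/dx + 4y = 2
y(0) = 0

General solution: y = 1/2 + Ce^(-4x)
Applying y(0) = 0: C = 0 - 1/2 = -1/2
Particular solution: y = 1/2 - (1/2)e^(-4x)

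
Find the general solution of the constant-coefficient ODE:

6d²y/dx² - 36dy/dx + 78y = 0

Characteristic equation: 6r² - 36r + 78 = 0
Divide by 6: r² - 6r + 13 = 0
Roots: r = 3 ± 2i (complex conjugates)
General solution: y = e^(3x)(C₁cos(2x) + C₂sin(2x))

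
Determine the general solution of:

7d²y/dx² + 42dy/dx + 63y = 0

Characteristic equation: 7r² + 42r + 63 = 0
Divide by 7: r² + 6r + 9 = 0
Factored: (r + 3)² = 0
Repeated root: r = -3
General solution: y = (C₁ + C₂x)e^(-3x)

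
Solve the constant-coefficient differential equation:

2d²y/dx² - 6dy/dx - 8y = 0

Characteristic equation: 2r² - 6r - 8 = 0
Divide by 2: r² - 3r - 4 = 0
Roots: r = 4, -1 (distinct real)
General solution: y = C₁e^(4x) + C₂e^(-x)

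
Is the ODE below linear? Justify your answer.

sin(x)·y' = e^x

Yes. Linear (y and its derivatives appear to the first power only, no products of y terms)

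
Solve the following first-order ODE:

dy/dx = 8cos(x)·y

Separating variables and integrating:
ln|y| = 8sin(x) + C

General solution: y = Ce^(8sin(x))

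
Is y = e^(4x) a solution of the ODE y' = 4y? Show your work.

Verification:
y = e^(4x)
y' = 4e^(4x)
4y = 4e^(4x)
y' = 4y ✓

Yes, it is a solution.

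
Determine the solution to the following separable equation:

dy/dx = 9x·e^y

Separating variables and integrating:
-e^(-y) = 9x²/2 + C

General solution: y = -ln(C - 9x²/2)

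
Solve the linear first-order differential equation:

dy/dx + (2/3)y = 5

Using integrating factor method:

General solution: y = 15/2 + Ce^(-2x/3)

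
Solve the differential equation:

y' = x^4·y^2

Separating variables and integrating:
-1/y = x^5/5 + C

General solution: y^-1 = (-1/5)x^5 + C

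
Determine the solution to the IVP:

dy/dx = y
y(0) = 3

General solution: y = Ce^x
Applying IC y(0) = 3:
Particular solution: y = 3e^x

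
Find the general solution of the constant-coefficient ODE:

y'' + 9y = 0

Characteristic equation: r² + 9 = 0
Roots: r = ±3i (complex conjugates)
General solution: y = C₁cos(3x) + C₂sin(3x)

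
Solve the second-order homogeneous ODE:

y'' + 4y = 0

Characteristic equation: r² + 4 = 0
Roots: r = ±2i (complex conjugates)
General solution: y = C₁cos(2x) + C₂sin(2x)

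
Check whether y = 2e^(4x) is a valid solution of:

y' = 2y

Verification:
y = 2e^(4x)
y' = 8e^(4x)
But 2y = 4e^(4x)
y' ≠ 2y — the derivative does not match

No, it is not a solution.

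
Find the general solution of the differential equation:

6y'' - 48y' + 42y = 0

Characteristic equation: 6r² - 48r + 42 = 0
Divide by 6: r² - 8r + 7 = 0
Roots: r = 1, 7 (distinct real)
General solution: y = C₁e^x + C₂e^(7x)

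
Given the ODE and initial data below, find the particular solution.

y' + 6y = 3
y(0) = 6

General solution: y = 1/2 + Ce^(-6x)
Applying y(0) = 6: C = 6 - 1/2 = 11/2
Particular solution: y = 1/2 + (11/2)e^(-6x)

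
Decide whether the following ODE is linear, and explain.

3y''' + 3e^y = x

Nonlinear (e^y is nonlinear in y)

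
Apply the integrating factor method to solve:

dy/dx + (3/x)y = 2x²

Using integrating factor method:

General solution: y = (1/3)x^3 + Cx^(-3)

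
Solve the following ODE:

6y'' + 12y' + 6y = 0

Characteristic equation: 6r² + 12r + 6 = 0
Divide by 6: r² + 2r + 1 = 0
Factored: (r + 1)² = 0
Repeated root: r = -1
General solution: y = (C₁ + C₂x)e^(-x)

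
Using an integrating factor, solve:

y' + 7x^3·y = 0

Using integrating factor method:

General solution: y = Ce^(-7x^4/4)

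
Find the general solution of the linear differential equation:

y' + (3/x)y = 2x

Using integrating factor method:

General solution: y = (2/5)x^2 + Cx^(-3)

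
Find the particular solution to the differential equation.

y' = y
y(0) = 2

General solution: y = Ce^x
Applying IC y(0) = 2:
Particular solution: y = 2e^x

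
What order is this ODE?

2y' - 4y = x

The order is 1 (highest derivative is of order 1).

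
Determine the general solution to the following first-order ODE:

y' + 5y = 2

Using integrating factor method:

General solution: y = 2/5 + Ce^(-5x)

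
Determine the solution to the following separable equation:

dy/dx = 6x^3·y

Separating variables and integrating:
ln|y| = 3x^4/2 + C

General solution: y = Ce^(3x^4/2)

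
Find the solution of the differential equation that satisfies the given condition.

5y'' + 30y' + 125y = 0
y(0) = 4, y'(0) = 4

General solution: y = e^(-3x)(C₁cos(4x) + C₂sin(4x))
Complex roots r = -3 ± 4i
Applying ICs: C₁ = 4, C₂ = 4
Particular solution: y = e^(-3x)(4cos(4x) + 4sin(4x))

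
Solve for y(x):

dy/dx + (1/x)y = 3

Using integrating factor method:

General solution: y = (3/2)x + C/x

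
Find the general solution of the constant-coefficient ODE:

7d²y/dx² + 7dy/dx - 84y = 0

Characteristic equation: 7r² + 7r - 84 = 0
Divide by 7: r² + r - 12 = 0
Roots: r = 3, -4 (distinct real)
General solution: y = C₁e^(3x) + C₂e^(-4x)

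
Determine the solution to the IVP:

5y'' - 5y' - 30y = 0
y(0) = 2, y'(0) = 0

General solution: y = C₁e^(3x) + C₂e^(-2x)
Applying ICs: C₁ = 4/5, C₂ = 6/5
Particular solution: y = (4/5)e^(3x) + (6/5)e^(-2x)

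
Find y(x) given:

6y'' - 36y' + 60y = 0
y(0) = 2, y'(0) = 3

General solution: y = e^(3x)(C₁cos(x) + C₂sin(x))
Complex roots r = 3 ± i
Applying ICs: C₁ = 2, C₂ = -3
Particular solution: y = e^(3x)(2cos(x) - 3sin(x))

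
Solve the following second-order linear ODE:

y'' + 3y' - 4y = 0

Characteristic equation: r² + 3r - 4 = 0
Roots: r = 1, -4 (distinct real)
General solution: y = C₁e^x + C₂e^(-4x)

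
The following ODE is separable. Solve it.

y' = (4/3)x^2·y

Separating variables and integrating:
ln|y| = 4x^3/9 + C

General solution: y = Ce^(4x^3/9)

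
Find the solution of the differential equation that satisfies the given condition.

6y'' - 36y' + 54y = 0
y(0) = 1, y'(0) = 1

General solution: y = (C₁ + C₂x)e^(3x)
Repeated root r = 3
Applying ICs: C₁ = 1, C₂ = -2
Particular solution: y = (1 - 2x)e^(3x)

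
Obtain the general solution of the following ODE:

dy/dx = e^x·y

Separating variables and integrating:
ln|y| = e^x + C

General solution: y = Ce^(e^x)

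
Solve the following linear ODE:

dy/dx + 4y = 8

Using integrating factor method:

General solution: y = 2 + Ce^(-4x)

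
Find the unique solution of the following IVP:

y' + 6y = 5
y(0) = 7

General solution: y = 5/6 + Ce^(-6x)
Applying y(0) = 7: C = 7 - 5/6 = 37/6
Particular solution: y = 5/6 + (37/6)e^(-6x)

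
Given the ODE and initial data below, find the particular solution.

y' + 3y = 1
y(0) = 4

General solution: y = 1/3 + Ce^(-3x)
Applying y(0) = 4: C = 4 - 1/3 = 11/3
Particular solution: y = 1/3 + (11/3)e^(-3x)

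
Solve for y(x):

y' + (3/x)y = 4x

Using integrating factor method:

General solution: y = (4/5)x^2 + Cx^(-3)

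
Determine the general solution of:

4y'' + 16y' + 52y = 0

Characteristic equation: 4r² + 16r + 52 = 0
Divide by 4: r² + 4r + 13 = 0
Roots: r = -2 ± 3i (complex conjugates)
General solution: y = e^(-2x)(C₁cos(3x) + C₂sin(3x))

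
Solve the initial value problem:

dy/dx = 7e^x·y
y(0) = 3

General solution: y = Ce^(7e^x)
Applying IC y(0) = 3:
Particular solution: y = 3e^(7(e^x - 1))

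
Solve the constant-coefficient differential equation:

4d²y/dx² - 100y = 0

Characteristic equation: 4r² - 100 = 0
Divide by 4: r² - 25 = 0
Roots: r = 5, -5 (distinct real)
General solution: y = C₁e^(5x) + C₂e^(-5x)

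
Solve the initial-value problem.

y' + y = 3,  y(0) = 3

General solution: y = 3 + Ce^(-x)
Applying y(0) = 3: C = 3 - 3 = 0
Particular solution: y = 3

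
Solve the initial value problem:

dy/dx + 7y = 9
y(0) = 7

General solution: y = 9/7 + Ce^(-7x)
Applying y(0) = 7: C = 7 - 9/7 = 40/7
Particular solution: y = 9/7 + (40/7)e^(-7x)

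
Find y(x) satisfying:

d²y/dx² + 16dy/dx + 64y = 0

Characteristic equation: r² + 16r + 64 = 0
Factored: (r + 8)² = 0
Repeated root: r = -8
General solution: y = (C₁ + C₂x)e^(-8x)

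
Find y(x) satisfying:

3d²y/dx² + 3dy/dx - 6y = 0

Characteristic equation: 3r² + 3r - 6 = 0
Divide by 3: r² + r - 2 = 0
Roots: r = 1, -2 (distinct real)
General solution: y = C₁e^x + C₂e^(-2x)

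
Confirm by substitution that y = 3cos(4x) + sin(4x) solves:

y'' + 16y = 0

Verification:
y'' = -48cos(4x) - 16sin(4x)
y'' + 16y = 0 ✓

Yes, it is a solution.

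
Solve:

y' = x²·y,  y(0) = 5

General solution: y = Ce^(x³/3)
Applying IC y(0) = 5:
Particular solution: y = 5e^(x³/3)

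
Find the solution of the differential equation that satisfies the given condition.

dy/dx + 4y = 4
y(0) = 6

General solution: y = 1 + Ce^(-4x)
Applying y(0) = 6: C = 6 - 1 = 5
Particular solution: y = 1 + 5e^(-4x)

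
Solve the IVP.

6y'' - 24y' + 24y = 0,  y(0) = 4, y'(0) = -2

General solution: y = (C₁ + C₂x)e^(2x)
Repeated root r = 2
Applying ICs: C₁ = 4, C₂ = -10
Particular solution: y = (4 - 10x)e^(2x)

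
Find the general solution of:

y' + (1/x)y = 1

Using integrating factor method:

General solution: y = (1/2)x + C/x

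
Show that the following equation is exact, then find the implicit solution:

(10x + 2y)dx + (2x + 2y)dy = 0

Verify exactness: ∂M/∂y = ∂N/∂x ✓
Find F(x,y) such that ∂F/∂x = M, ∂F/∂y = N
Solution: 5x² + 2xy + y² = C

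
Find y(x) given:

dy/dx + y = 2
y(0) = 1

General solution: y = 2 + Ce^(-x)
Applying y(0) = 1: C = 1 - 2 = -1
Particular solution: y = 2 - e^(-x)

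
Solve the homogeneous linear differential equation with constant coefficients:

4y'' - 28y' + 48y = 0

Characteristic equation: 4r² - 28r + 48 = 0
Divide by 4: r² - 7r + 12 = 0
Roots: r = 3, 4 (distinct real)
General solution: y = C₁e^(3x) + C₂e^(4x)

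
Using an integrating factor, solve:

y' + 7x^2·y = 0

Using integrating factor method:

General solution: y = Ce^(-7x^3/3)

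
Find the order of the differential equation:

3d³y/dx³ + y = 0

The order is 3 (highest derivative is of order 3).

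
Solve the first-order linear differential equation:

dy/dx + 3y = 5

Using integrating factor method:

General solution: y = 5/3 + Ce^(-3x)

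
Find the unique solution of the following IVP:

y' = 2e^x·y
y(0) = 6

General solution: y = Ce^(2e^x)
Applying IC y(0) = 6:
Particular solution: y = 6e^(2(e^x - 1))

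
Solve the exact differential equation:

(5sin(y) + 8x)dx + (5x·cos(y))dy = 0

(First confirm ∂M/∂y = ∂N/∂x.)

Verify exactness: ∂M/∂y = ∂N/∂x ✓
Find F(x,y) such that ∂F/∂x = M, ∂F/∂y = N
Solution: 5x·sin(y) + 4x² = C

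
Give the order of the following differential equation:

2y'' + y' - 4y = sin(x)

The order is 2 (highest derivative is of order 2).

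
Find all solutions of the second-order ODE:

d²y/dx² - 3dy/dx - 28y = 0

Characteristic equation: r² - 3r - 28 = 0
Roots: r = 7, -4 (distinct real)
General solution: y = C₁e^(7x) + C₂e^(-4x)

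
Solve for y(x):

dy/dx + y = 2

Using integrating factor method:

General solution: y = 2 + Ce^(-x)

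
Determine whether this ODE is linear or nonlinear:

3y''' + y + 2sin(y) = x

Nonlinear (sin(y) is nonlinear in y)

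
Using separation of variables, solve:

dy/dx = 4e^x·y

Separating variables and integrating:
ln|y| = 4e^x + C

General solution: y = Ce^(4e^x)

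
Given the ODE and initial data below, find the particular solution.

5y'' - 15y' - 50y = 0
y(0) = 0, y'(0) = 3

General solution: y = C₁e^(5x) + C₂e^(-2x)
Applying ICs: C₁ = 3/7, C₂ = -3/7
Particular solution: y = (3/7)e^(5x) - (3/7)e^(-2x)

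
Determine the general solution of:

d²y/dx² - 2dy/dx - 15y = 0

Characteristic equation: r² - 2r - 15 = 0
Roots: r = 5, -3 (distinct real)
General solution: y = C₁e^(5x) + C₂e^(-3x)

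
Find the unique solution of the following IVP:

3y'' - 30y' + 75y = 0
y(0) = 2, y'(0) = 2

General solution: y = (C₁ + C₂x)e^(5x)
Repeated root r = 5
Applying ICs: C₁ = 2, C₂ = -8
Particular solution: y = (2 - 8x)e^(5x)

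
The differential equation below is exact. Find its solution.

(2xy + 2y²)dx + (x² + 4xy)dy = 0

Verify exactness: ∂M/∂y = ∂N/∂x ✓
Find F(x,y) such that ∂F/∂x = M, ∂F/∂y = N
Solution: x²y + 2xy² = C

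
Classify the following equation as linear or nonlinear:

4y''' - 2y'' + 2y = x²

Linear (y and its derivatives appear to the first power only, no products of y terms)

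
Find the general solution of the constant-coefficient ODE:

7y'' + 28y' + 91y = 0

Characteristic equation: 7r² + 28r + 91 = 0
Divide by 7: r² + 4r + 13 = 0
Roots: r = -2 ± 3i (complex conjugates)
General solution: y = e^(-2x)(C₁cos(3x) + C₂sin(3x))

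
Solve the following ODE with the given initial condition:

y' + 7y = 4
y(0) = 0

General solution: y = 4/7 + Ce^(-7x)
Applying y(0) = 0: C = 0 - 4/7 = -4/7
Particular solution: y = 4/7 - (4/7)e^(-7x)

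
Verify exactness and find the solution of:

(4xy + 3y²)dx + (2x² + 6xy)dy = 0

Verify exactness: ∂M/∂y = ∂N/∂x ✓
Find F(x,y) such that ∂F/∂x = M, ∂F/∂y = N
Solution: 2x²y + 3xy² = C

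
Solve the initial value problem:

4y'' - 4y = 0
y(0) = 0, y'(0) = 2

General solution: y = C₁e^x + C₂e^(-x)
Applying ICs: C₁ = 1, C₂ = -1
Particular solution: y = e^x - e^(-x)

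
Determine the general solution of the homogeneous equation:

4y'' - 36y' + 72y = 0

Characteristic equation: 4r² - 36r + 72 = 0
Divide by 4: r² - 9r + 18 = 0
Roots: r = 6, 3 (distinct real)
General solution: y = C₁e^(6x) + C₂e^(3x)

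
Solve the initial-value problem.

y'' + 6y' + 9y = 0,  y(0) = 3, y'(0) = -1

General solution: y = (C₁ + C₂x)e^(-3x)
Repeated root r = -3
Applying ICs: C₁ = 3, C₂ = 8
Particular solution: y = (3 + 8x)e^(-3x)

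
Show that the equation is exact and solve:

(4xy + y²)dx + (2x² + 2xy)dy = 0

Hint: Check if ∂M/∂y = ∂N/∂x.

Verify exactness: ∂M/∂y = ∂N/∂x ✓
Find F(x,y) such that ∂F/∂x = M, ∂F/∂y = N
Solution: 2x²y + xy² = C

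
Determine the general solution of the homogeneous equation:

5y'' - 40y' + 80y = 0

Characteristic equation: 5r² - 40r + 80 = 0
Divide by 5: r² - 8r + 16 = 0
Factored: (r - 4)² = 0
Repeated root: r = 4
General solution: y = (C₁ + C₂x)e^(4x)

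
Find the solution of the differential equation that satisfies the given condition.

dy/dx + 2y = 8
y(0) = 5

General solution: y = 4 + Ce^(-2x)
Applying y(0) = 5: C = 5 - 4 = 1
Particular solution: y = 4 + e^(-2x)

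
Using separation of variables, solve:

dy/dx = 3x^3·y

Separating variables and integrating:
ln|y| = 3x^4/4 + C

General solution: y = Ce^(3x^4/4)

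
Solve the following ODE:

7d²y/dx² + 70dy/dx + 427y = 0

Characteristic equation: 7r² + 70r + 427 = 0
Divide by 7: r² + 10r + 61 = 0
Roots: r = -5 ± 6i (complex conjugates)
General solution: y = e^(-5x)(C₁cos(6x) + C₂sin(6x))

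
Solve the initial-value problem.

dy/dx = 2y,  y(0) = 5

General solution: y = Ce^(2x)
Applying IC y(0) = 5:
Particular solution: y = 5e^(2x)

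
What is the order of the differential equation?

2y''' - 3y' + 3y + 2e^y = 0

The order is 3 (highest derivative is of order 3).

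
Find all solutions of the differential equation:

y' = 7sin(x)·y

Separating variables and integrating:
ln|y| = -7cos(x) + C

General solution: y = Ce^(-7cos(x))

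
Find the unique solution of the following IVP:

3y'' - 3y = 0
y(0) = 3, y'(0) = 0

General solution: y = C₁e^x + C₂e^(-x)
Applying ICs: C₁ = 3/2, C₂ = 3/2
Particular solution: y = (3/2)e^x + (3/2)e^(-x)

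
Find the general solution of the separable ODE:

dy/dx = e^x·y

Separating variables and integrating:
ln|y| = e^x + C

General solution: y = Ce^(e^x)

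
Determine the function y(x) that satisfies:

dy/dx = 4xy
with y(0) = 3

General solution: y = Ce^(2x²)
Applying IC y(0) = 3:
Particular solution: y = 3e^(2x²)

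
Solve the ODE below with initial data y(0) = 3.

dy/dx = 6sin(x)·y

General solution: y = Ce^(-6cos(x))
Applying IC y(0) = 3:
Particular solution: y = 3e^(6(1-cos(x)))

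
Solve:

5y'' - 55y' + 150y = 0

Characteristic equation: 5r² - 55r + 150 = 0
Divide by 5: r² - 11r + 30 = 0
Roots: r = 6, 5 (distinct real)
General solution: y = C₁e^(6x) + C₂e^(5x)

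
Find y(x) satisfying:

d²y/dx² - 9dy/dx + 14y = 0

Characteristic equation: r² - 9r + 14 = 0
Roots: r = 2, 7 (distinct real)
General solution: y = C₁e^(2x) + C₂e^(7x)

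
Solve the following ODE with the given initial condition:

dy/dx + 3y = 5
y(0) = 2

General solution: y = 5/3 + Ce^(-3x)
Applying y(0) = 2: C = 2 - 5/3 = 1/3
Particular solution: y = 5/3 + (1/3)e^(-3x)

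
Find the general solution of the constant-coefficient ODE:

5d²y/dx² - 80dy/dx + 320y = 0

Characteristic equation: 5r² - 80r + 320 = 0
Divide by 5: r² - 16r + 64 = 0
Factored: (r - 8)² = 0
Repeated root: r = 8
General solution: y = (C₁ + C₂x)e^(8x)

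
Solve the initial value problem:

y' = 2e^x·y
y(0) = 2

General solution: y = Ce^(2e^x)
Applying IC y(0) = 2:
Particular solution: y = 2e^(2(e^x - 1))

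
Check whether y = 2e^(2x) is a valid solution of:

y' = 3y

Verification:
y = 2e^(2x)
y' = 4e^(2x)
But 3y = 6e^(2x)
y' ≠ 3y — the derivative does not match

No, it is not a solution.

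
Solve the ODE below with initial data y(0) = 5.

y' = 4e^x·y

General solution: y = Ce^(4e^x)
Applying IC y(0) = 5:
Particular solution: y = 5e^(4(e^x - 1))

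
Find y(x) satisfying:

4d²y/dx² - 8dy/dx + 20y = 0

Characteristic equation: 4r² - 8r + 20 = 0
Divide by 4: r² - 2r + 5 = 0
Roots: r = 1 ± 2i (complex conjugates)
General solution: y = e^x(C₁cos(2x) + C₂sin(2x))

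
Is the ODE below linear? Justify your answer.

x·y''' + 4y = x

Yes. Linear (y and its derivatives appear to the first power only, no products of y terms)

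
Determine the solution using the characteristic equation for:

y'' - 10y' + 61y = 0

Characteristic equation: r² - 10r + 61 = 0
Roots: r = 5 ± 6i (complex conjugates)
General solution: y = e^(5x)(C₁cos(6x) + C₂sin(6x))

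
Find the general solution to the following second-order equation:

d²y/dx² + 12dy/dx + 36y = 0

Characteristic equation: r² + 12r + 36 = 0
Factored: (r + 6)² = 0
Repeated root: r = -6
General solution: y = (C₁ + C₂x)e^(-6x)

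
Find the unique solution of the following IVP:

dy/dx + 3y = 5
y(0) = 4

General solution: y = 5/3 + Ce^(-3x)
Applying y(0) = 4: C = 4 - 5/3 = 7/3
Particular solution: y = 5/3 + (7/3)e^(-3x)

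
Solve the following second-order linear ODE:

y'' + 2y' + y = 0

Characteristic equation: r² + 2r + 1 = 0
Factored: (r + 1)² = 0
Repeated root: r = -1
General solution: y = (C₁ + C₂x)e^(-x)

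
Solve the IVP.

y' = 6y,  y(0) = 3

General solution: y = Ce^(6x)
Applying IC y(0) = 3:
Particular solution: y = 3e^(6x)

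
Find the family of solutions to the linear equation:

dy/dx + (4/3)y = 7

Using integrating factor method:

General solution: y = 21/4 + Ce^(-4x/3)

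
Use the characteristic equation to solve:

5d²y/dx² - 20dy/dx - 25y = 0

Characteristic equation: 5r² - 20r - 25 = 0
Divide by 5: r² - 4r - 5 = 0
Roots: r = 5, -1 (distinct real)
General solution: y = C₁e^(5x) + C₂e^(-x)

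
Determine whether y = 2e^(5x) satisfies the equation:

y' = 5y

Verification:
y = 2e^(5x)
y' = 10e^(5x)
5y = 10e^(5x)
y' = 5y ✓

Yes, it is a solution.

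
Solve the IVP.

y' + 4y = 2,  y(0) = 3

General solution: y = 1/2 + Ce^(-4x)
Applying y(0) = 3: C = 3 - 1/2 = 5/2
Particular solution: y = 1/2 + (5/2)e^(-4x)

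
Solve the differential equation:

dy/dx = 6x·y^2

Separating variables and integrating:
-1/y = 3x^2 + C

General solution: y^-1 = -3x^2 + C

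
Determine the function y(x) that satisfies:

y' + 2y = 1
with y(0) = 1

General solution: y = 1/2 + Ce^(-2x)
Applying y(0) = 1: C = 1 - 1/2 = 1/2
Particular solution: y = 1/2 + (1/2)e^(-2x)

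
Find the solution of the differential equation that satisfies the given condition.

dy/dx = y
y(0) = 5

General solution: y = Ce^x
Applying IC y(0) = 5:
Particular solution: y = 5e^x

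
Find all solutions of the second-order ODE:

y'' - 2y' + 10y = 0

Characteristic equation: r² - 2r + 10 = 0
Roots: r = 1 ± 3i (complex conjugates)
General solution: y = e^x(C₁cos(3x) + C₂sin(3x))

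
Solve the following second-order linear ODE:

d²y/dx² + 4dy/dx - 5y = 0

Characteristic equation: r² + 4r - 5 = 0
Roots: r = 1, -5 (distinct real)
General solution: y = C₁e^x + C₂e^(-5x)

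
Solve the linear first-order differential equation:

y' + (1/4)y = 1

Using integrating factor method:

General solution: y = 4 + Ce^(-x/4)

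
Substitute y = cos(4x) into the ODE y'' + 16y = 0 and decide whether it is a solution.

Verification:
y'' = -16cos(4x)
y'' + 16y = 0 ✓

Yes, it is a solution.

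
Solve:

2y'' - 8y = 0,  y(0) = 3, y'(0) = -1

General solution: y = C₁e^(2x) + C₂e^(-2x)
Applying ICs: C₁ = 5/4, C₂ = 7/4
Particular solution: y = (5/4)e^(2x) + (7/4)e^(-2x)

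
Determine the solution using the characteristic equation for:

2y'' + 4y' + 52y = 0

Characteristic equation: 2r² + 4r + 52 = 0
Divide by 2: r² + 2r + 26 = 0
Roots: r = -1 ± 5i (complex conjugates)
General solution: y = e^(-x)(C₁cos(5x) + C₂sin(5x))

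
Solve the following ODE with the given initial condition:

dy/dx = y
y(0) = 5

General solution: y = Ce^x
Applying IC y(0) = 5:
Particular solution: y = 5e^x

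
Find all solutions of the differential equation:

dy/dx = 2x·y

Separating variables and integrating:
ln|y| = x^2 + C

General solution: y = Ce^(x^2)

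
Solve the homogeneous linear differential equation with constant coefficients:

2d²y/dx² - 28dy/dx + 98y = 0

Characteristic equation: 2r² - 28r + 98 = 0
Divide by 2: r² - 14r + 49 = 0
Factored: (r - 7)² = 0
Repeated root: r = 7
General solution: y = (C₁ + C₂x)e^(7x)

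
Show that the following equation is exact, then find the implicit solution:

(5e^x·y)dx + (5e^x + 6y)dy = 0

Verify exactness: ∂M/∂y = ∂N/∂x ✓
Find F(x,y) such that ∂F/∂x = M, ∂F/∂y = N
Solution: 5e^x·y + 3y² = C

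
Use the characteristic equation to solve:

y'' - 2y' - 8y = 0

Characteristic equation: r² - 2r - 8 = 0
Roots: r = 4, -2 (distinct real)
General solution: y = C₁e^(4x) + C₂e^(-2x)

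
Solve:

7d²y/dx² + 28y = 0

Characteristic equation: 7r² + 28 = 0
Divide by 7: r² + 4 = 0
Roots: r = ±2i (complex conjugates)
General solution: y = C₁cos(2x) + C₂sin(2x)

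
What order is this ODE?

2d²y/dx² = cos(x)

The order is 2 (highest derivative is of order 2).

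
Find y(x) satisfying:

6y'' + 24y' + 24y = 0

Characteristic equation: 6r² + 24r + 24 = 0
Divide by 6: r² + 4r + 4 = 0
Factored: (r + 2)² = 0
Repeated root: r = -2
General solution: y = (C₁ + C₂x)e^(-2x)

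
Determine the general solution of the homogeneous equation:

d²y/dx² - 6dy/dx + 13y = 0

Characteristic equation: r² - 6r + 13 = 0
Roots: r = 3 ± 2i (complex conjugates)
General solution: y = e^(3x)(C₁cos(2x) + C₂sin(2x))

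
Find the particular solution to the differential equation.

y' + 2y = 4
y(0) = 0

General solution: y = 2 + Ce^(-2x)
Applying y(0) = 0: C = 0 - 2 = -2
Particular solution: y = 2 - 2e^(-2x)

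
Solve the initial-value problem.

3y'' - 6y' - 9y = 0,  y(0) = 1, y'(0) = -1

General solution: y = C₁e^(3x) + C₂e^(-x)
Applying ICs: C₁ = 0, C₂ = 1
Particular solution: y = e^(-x)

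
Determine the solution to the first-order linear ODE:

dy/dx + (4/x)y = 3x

Using integrating factor method:

General solution: y = (1/2)x^2 + Cx^(-4)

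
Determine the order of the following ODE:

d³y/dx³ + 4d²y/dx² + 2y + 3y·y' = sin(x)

The order is 3 (highest derivative is of order 3).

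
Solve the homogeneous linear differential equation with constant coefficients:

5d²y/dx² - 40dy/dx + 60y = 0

Characteristic equation: 5r² - 40r + 60 = 0
Divide by 5: r² - 8r + 12 = 0
Roots: r = 2, 6 (distinct real)
General solution: y = C₁e^(2x) + C₂e^(6x)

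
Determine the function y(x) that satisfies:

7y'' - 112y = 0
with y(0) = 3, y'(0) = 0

General solution: y = C₁e^(4x) + C₂e^(-4x)
Applying ICs: C₁ = 3/2, C₂ = 3/2
Particular solution: y = (3/2)e^(4x) + (3/2)e^(-4x)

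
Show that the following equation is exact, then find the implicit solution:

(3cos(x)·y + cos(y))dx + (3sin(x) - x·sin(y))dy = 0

Verify exactness: ∂M/∂y = ∂N/∂x ✓
Find F(x,y) such that ∂F/∂x = M, ∂F/∂y = N
Solution: 3sin(x)·y + x·cos(y) = C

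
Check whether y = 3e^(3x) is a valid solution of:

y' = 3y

Verification:
y = 3e^(3x)
y' = 9e^(3x)
3y = 9e^(3x)
y' = 3y ✓

Yes, it is a solution.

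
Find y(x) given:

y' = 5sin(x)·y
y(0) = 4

General solution: y = Ce^(-5cos(x))
Applying IC y(0) = 4:
Particular solution: y = 4e^(5(1-cos(x)))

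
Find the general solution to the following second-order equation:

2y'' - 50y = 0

Characteristic equation: 2r² - 50 = 0
Divide by 2: r² - 25 = 0
Roots: r = 5, -5 (distinct real)
General solution: y = C₁e^(5x) + C₂e^(-5x)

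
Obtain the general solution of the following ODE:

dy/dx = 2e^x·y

Separating variables and integrating:
ln|y| = 2e^x + C

General solution: y = Ce^(2e^x)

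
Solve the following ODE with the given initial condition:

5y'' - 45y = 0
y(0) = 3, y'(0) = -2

General solution: y = C₁e^(3x) + C₂e^(-3x)
Applying ICs: C₁ = 7/6, C₂ = 11/6
Particular solution: y = (7/6)e^(3x) + (11/6)e^(-3x)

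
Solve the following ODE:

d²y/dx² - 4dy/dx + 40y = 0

Characteristic equation: r² - 4r + 40 = 0
Roots: r = 2 ± 6i (complex conjugates)
General solution: y = e^(2x)(C₁cos(6x) + C₂sin(6x))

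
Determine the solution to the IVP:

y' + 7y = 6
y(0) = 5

General solution: y = 6/7 + Ce^(-7x)
Applying y(0) = 5: C = 5 - 6/7 = 29/7
Particular solution: y = 6/7 + (29/7)e^(-7x)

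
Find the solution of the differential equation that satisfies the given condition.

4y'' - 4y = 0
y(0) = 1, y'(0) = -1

General solution: y = C₁e^x + C₂e^(-x)
Applying ICs: C₁ = 0, C₂ = 1
Particular solution: y = e^(-x)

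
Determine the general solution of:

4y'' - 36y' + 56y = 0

Characteristic equation: 4r² - 36r + 56 = 0
Divide by 4: r² - 9r + 14 = 0
Roots: r = 2, 7 (distinct real)
General solution: y = C₁e^(2x) + C₂e^(7x)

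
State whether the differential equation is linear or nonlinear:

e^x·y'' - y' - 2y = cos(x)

Linear (y and its derivatives appear to the first power only, no products of y terms)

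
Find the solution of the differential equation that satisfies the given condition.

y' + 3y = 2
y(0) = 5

General solution: y = 2/3 + Ce^(-3x)
Applying y(0) = 5: C = 5 - 2/3 = 13/3
Particular solution: y = 2/3 + (13/3)e^(-3x)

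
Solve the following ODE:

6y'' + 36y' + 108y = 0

Characteristic equation: 6r² + 36r + 108 = 0
Divide by 6: r² + 6r + 18 = 0
Roots: r = -3 ± 3i (complex conjugates)
General solution: y = e^(-3x)(C₁cos(3x) + C₂sin(3x))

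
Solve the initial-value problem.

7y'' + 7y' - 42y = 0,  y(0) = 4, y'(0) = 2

General solution: y = C₁e^(2x) + C₂e^(-3x)
Applying ICs: C₁ = 14/5, C₂ = 6/5
Particular solution: y = (14/5)e^(2x) + (6/5)e^(-3x)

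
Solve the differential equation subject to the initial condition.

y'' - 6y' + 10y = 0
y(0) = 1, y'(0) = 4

General solution: y = e^(3x)(C₁cos(x) + C₂sin(x))
Complex roots r = 3 ± i
Applying ICs: C₁ = 1, C₂ = 1
Particular solution: y = e^(3x)(cos(x) + sin(x))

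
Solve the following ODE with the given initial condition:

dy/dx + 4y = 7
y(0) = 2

General solution: y = 7/4 + Ce^(-4x)
Applying y(0) = 2: C = 2 - 7/4 = 1/4
Particular solution: y = 7/4 + (1/4)e^(-4x)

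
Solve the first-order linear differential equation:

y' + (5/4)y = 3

Using integrating factor method:

General solution: y = 12/5 + Ce^(-5x/4)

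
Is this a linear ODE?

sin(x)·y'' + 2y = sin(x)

Yes. Linear (y and its derivatives appear to the first power only, no products of y terms)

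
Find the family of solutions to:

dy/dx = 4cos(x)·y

Separating variables and integrating:
ln|y| = 4sin(x) + C

General solution: y = Ce^(4sin(x))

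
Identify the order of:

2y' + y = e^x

The order is 1 (highest derivative is of order 1).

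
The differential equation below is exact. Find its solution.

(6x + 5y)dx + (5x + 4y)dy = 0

Verify exactness: ∂M/∂y = ∂N/∂x ✓
Find F(x,y) such that ∂F/∂x = M, ∂F/∂y = N
Solution: 3x² + 5xy + 2y² = C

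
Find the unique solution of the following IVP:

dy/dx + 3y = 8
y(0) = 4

General solution: y = 8/3 + Ce^(-3x)
Applying y(0) = 4: C = 4 - 8/3 = 4/3
Particular solution: y = 8/3 + (4/3)e^(-3x)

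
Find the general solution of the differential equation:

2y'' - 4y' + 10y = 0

Characteristic equation: 2r² - 4r + 10 = 0
Divide by 2: r² - 2r + 5 = 0
Roots: r = 1 ± 2i (complex conjugates)
General solution: y = e^x(C₁cos(2x) + C₂sin(2x))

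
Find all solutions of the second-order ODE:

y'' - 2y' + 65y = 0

Characteristic equation: r² - 2r + 65 = 0
Roots: r = 1 ± 8i (complex conjugates)
General solution: y = e^x(C₁cos(8x) + C₂sin(8x))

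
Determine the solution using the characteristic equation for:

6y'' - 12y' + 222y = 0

Characteristic equation: 6r² - 12r + 222 = 0
Divide by 6: r² - 2r + 37 = 0
Roots: r = 1 ± 6i (complex conjugates)
General solution: y = e^x(C₁cos(6x) + C₂sin(6x))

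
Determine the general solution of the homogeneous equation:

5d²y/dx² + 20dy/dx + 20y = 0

Characteristic equation: 5r² + 20r + 20 = 0
Divide by 5: r² + 4r + 4 = 0
Factored: (r + 2)² = 0
Repeated root: r = -2
General solution: y = (C₁ + C₂x)e^(-2x)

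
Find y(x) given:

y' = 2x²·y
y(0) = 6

General solution: y = Ce^(2x³/3)
Applying IC y(0) = 6:
Particular solution: y = 6e^(2x³/3)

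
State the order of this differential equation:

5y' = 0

The order is 1 (highest derivative is of order 1).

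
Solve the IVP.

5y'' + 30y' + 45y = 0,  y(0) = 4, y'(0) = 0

General solution: y = (C₁ + C₂x)e^(-3x)
Repeated root r = -3
Applying ICs: C₁ = 4, C₂ = 12
Particular solution: y = (4 + 12x)e^(-3x)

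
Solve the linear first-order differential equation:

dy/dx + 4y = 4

Using integrating factor method:

General solution: y = 1 + Ce^(-4x)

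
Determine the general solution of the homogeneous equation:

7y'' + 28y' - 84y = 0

Characteristic equation: 7r² + 28r - 84 = 0
Divide by 7: r² + 4r - 12 = 0
Roots: r = 2, -6 (distinct real)
General solution: y = C₁e^(2x) + C₂e^(-6x)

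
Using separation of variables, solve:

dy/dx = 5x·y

Separating variables and integrating:
ln|y| = 5x^2/2 + C

General solution: y = Ce^(5x^2/2)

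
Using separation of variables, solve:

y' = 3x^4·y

Separating variables and integrating:
ln|y| = 3x^5/5 + C

General solution: y = Ce^(3x^5/5)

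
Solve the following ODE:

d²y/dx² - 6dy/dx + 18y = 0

Characteristic equation: r² - 6r + 18 = 0
Roots: r = 3 ± 3i (complex conjugates)
General solution: y = e^(3x)(C₁cos(3x) + C₂sin(3x))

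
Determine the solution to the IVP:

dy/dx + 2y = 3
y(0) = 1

General solution: y = 3/2 + Ce^(-2x)
Applying y(0) = 1: C = 1 - 3/2 = -1/2
Particular solution: y = 3/2 - (1/2)e^(-2x)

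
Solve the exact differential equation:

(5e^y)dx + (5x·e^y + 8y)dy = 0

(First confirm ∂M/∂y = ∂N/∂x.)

Verify exactness: ∂M/∂y = ∂N/∂x ✓
Find F(x,y) such that ∂F/∂x = M, ∂F/∂y = N
Solution: 5x·e^y + 4y² = C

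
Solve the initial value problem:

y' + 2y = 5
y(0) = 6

General solution: y = 5/2 + Ce^(-2x)
Applying y(0) = 6: C = 6 - 5/2 = 7/2
Particular solution: y = 5/2 + (7/2)e^(-2x)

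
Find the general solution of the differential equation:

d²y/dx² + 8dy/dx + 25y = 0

Characteristic equation: r² + 8r + 25 = 0
Roots: r = -4 ± 3i (complex conjugates)
General solution: y = e^(-4x)(C₁cos(3x) + C₂sin(3x))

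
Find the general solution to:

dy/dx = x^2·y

Separating variables and integrating:
ln|y| = x^3/3 + C

General solution: y = Ce^(x^3/3)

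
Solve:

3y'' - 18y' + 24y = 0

Characteristic equation: 3r² - 18r + 24 = 0
Divide by 3: r² - 6r + 8 = 0
Roots: r = 4, 2 (distinct real)
General solution: y = C₁e^(4x) + C₂e^(2x)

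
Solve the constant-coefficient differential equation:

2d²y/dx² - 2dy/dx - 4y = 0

Characteristic equation: 2r² - 2r - 4 = 0
Divide by 2: r² - r - 2 = 0
Roots: r = 2, -1 (distinct real)
General solution: y = C₁e^(2x) + C₂e^(-x)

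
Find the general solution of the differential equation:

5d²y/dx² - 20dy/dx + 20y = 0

Characteristic equation: 5r² - 20r + 20 = 0
Divide by 5: r² - 4r + 4 = 0
Factored: (r - 2)² = 0
Repeated root: r = 2
General solution: y = (C₁ + C₂x)e^(2x)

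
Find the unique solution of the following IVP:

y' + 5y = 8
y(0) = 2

General solution: y = 8/5 + Ce^(-5x)
Applying y(0) = 2: C = 2 - 8/5 = 2/5
Particular solution: y = 8/5 + (2/5)e^(-5x)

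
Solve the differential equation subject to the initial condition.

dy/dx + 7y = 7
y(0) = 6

General solution: y = 1 + Ce^(-7x)
Applying y(0) = 6: C = 6 - 1 = 5
Particular solution: y = 1 + 5e^(-7x)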